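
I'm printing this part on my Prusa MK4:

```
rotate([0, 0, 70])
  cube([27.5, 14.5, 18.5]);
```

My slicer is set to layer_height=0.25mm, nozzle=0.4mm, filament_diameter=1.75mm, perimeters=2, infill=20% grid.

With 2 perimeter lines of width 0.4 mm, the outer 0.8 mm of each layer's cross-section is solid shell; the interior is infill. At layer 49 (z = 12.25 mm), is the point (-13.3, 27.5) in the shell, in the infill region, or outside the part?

At z = 12.25 mm: the 27.5×14.5 cube contributes its full rectangle; (rotated 70° about Z; rotation is an isometry so areas/perimeters/island counts are preserved). Overall, the cross-section is a single solid region. Undo the 70° rotation: the query point maps to (21.293, 21.903) in the un-rotated model frame. The nearest boundary edge runs (27.50, 14.50)→(0.00, 14.50); distance from the point to it = 7.40 mm. The point is not inside any of the regions above, so it lies outside the cross-section (7.40 mm from the nearest boundary).

outside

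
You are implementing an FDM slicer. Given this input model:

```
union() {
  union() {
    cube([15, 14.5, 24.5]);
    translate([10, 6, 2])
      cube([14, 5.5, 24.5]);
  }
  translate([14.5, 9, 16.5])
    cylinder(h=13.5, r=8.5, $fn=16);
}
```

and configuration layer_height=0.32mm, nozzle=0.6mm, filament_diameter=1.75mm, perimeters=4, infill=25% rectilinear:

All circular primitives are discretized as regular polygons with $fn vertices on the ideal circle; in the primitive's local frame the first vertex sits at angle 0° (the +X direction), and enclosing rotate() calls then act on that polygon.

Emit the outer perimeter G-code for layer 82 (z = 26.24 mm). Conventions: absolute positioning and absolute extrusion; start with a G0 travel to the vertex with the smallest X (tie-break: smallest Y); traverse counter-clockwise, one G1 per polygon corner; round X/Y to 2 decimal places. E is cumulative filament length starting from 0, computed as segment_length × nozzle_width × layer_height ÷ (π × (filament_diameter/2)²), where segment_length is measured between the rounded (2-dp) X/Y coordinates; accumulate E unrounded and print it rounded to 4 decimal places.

G0 X6.00 Y9.00 Z26.24
G1 X6.65 Y5.75 E0.2646
G1 X8.49 Y2.99 E0.5294
G1 X11.25 Y1.15 E0.7941
G1 X14.50 Y0.50 E1.0587
G1 X17.75 Y1.15 E1.3233
G1 X20.51 Y2.99 E1.5881
G1 X22.35 Y5.75 E1.8528
G1 X22.40 Y6.00 E1.8732
G1 X24.00 Y6.00 E2.0009
G1 X24.00 Y11.50 E2.4399
G1 X22.50 Y11.50 E2.5597
G1 X22.35 Y12.25 E2.6207
G1 X20.51 Y15.01 E2.8855
G1 X17.75 Y16.85 E3.1503
G1 X14.50 Y17.50 E3.4149
G1 X11.25 Y16.85 E3.6794
G1 X8.49 Y15.01 E3.9442
G1 X6.65 Y12.25 E4.2090
G1 X6.00 Y9.00 E4.4736

At z = 26.24 mm: the cube is not intersected at this z (z outside [0, 24.5]); the 14×5.5 cube at (10, 6) contributes its full rectangle; Combining (union): only the 14×5.5 cube at (10, 6) is present, so the union is just that shape — 1 connected region; the r=8.5 cylinder at (14.5, 9) contributes a regular 16-gon of circumradius 8.5; Merging all regions: the regions partially overlap (shared area 69.98 mm²), so overlapping operands fuse into one piece — 1 connected region. The outline is a single polygon with 19 vertices. Extrusion per mm of travel: 0.6 × 0.32 / (π × 0.875²) = 0.079824. Accumulating E over each segment gives final E = 4.4736.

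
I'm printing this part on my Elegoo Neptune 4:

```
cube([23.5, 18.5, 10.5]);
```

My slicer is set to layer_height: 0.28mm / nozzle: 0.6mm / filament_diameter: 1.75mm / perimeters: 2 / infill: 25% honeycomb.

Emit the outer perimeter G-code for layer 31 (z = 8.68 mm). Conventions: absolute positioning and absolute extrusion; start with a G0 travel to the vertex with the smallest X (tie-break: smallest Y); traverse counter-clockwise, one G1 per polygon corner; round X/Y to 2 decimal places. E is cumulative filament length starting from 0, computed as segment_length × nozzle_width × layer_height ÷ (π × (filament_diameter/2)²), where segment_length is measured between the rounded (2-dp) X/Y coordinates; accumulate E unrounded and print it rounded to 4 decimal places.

At z = 8.68 mm: the 23.5×18.5 cube contributes its full rectangle. The outline is a single polygon with 4 vertices. Extrusion per mm of travel: 0.6 × 0.28 / (π × 0.875²) = 0.069846. Accumulating E over each segment gives final E = 5.8671.

G0 X0.00 Y0.00 Z8.68
G1 X23.50 Y0.00 E1.6414
G1 X23.50 Y18.50 E2.9335
G1 X0.00 Y18.50 E4.5749
G1 X0.00 Y0.00 E5.8671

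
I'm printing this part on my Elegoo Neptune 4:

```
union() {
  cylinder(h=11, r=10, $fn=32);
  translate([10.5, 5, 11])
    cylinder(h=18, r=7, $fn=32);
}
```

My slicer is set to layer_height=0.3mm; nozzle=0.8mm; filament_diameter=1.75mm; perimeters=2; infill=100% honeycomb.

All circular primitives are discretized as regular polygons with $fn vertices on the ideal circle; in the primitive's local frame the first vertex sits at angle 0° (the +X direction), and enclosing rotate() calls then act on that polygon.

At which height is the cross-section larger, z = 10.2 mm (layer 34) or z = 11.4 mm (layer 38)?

layer 34 (z = 10.2 mm)

Layer 34 (z = 10.2): the cylinder: section is a regular 32-gon, circumradius r=10 (area = (32/2)·10.000²·sin(360°/32) = 312.14 mm²); the cylinder at (10.5, 5) does not reach this height (z outside [11, 29]); Taking the union: only the r=10 cylinder is present, so the union is just that shape — area = 312.14 mm². So its area = 312.14 mm². Layer 38 (z = 11.4): the cylinder is absent (z outside [0, 11]); the r=7 cylinder at (10.5, 5) contributes a regular 32-gon of circumradius 7 (area = (32/2)·7.000²·sin(360°/32) = 152.95 mm²); Taking the union: only the r=7 cylinder at (10.5, 5) is present, so the union is just that shape — area = 152.95 mm². So its area = 152.95 mm². Layer 34 is larger (312.14 vs 152.95 mm²).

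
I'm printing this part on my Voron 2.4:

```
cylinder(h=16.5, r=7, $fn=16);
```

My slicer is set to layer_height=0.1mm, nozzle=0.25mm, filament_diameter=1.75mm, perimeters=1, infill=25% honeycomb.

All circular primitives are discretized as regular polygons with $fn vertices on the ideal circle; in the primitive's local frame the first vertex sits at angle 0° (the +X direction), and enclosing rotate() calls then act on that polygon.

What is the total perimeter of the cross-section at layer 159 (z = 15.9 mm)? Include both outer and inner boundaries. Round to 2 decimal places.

43.70 mm

At z = 15.9 mm: the r=7 cylinder gives a regular 16-gon of circumradius 7 (constant along its height) (perimeter = 2·16·7.000·sin(180°/16) = 43.70 mm). Overall, the cross-section is a single solid region. Total boundary length (outer) = 43.70 mm.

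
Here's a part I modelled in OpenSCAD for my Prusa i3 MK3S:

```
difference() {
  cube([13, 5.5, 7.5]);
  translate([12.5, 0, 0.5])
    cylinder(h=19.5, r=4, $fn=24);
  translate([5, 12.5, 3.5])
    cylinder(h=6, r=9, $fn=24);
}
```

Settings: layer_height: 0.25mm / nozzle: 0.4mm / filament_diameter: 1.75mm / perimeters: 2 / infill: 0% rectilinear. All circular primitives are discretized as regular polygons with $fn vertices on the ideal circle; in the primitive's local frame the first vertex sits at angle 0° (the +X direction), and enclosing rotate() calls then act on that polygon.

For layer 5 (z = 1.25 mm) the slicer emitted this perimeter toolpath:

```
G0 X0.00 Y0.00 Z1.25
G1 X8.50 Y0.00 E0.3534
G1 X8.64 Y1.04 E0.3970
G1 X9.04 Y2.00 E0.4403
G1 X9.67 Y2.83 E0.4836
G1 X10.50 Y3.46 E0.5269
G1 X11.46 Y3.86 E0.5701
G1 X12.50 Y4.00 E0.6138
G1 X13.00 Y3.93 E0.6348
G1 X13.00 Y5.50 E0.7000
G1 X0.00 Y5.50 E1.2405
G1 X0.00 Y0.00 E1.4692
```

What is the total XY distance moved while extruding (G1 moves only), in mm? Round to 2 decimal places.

35.34 mm

Sum the Euclidean lengths of each G1 segment: total = 35.34 mm.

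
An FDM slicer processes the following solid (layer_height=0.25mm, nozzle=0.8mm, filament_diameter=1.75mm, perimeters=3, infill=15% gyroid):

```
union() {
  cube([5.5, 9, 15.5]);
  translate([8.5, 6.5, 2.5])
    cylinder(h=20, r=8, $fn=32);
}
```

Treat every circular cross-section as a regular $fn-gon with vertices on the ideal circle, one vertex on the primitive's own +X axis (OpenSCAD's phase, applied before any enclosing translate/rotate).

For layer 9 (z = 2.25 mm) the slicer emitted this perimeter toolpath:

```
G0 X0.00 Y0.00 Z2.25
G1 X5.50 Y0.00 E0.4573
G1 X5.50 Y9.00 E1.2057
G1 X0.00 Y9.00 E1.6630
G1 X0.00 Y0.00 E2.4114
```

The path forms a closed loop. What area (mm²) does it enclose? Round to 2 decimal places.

Apply the shoelace formula to the sequence of (X, Y) vertices; enclosed area = 49.50 mm².

49.50 mm²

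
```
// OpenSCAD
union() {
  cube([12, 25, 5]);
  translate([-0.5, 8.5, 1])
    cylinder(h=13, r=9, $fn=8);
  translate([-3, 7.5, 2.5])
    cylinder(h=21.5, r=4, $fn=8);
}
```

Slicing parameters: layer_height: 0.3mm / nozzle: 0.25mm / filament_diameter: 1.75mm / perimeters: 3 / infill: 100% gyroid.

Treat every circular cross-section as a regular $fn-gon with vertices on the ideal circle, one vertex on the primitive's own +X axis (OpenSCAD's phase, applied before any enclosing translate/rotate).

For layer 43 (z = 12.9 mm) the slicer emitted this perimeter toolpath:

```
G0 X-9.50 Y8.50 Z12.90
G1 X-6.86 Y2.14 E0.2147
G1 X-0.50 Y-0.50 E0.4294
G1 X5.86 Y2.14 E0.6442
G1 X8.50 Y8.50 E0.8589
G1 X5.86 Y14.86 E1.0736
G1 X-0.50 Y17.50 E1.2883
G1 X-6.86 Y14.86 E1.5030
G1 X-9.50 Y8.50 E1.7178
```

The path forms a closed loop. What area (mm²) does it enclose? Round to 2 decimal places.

228.96 mm²

Apply the shoelace formula to the sequence of (X, Y) vertices; enclosed area = 228.96 mm².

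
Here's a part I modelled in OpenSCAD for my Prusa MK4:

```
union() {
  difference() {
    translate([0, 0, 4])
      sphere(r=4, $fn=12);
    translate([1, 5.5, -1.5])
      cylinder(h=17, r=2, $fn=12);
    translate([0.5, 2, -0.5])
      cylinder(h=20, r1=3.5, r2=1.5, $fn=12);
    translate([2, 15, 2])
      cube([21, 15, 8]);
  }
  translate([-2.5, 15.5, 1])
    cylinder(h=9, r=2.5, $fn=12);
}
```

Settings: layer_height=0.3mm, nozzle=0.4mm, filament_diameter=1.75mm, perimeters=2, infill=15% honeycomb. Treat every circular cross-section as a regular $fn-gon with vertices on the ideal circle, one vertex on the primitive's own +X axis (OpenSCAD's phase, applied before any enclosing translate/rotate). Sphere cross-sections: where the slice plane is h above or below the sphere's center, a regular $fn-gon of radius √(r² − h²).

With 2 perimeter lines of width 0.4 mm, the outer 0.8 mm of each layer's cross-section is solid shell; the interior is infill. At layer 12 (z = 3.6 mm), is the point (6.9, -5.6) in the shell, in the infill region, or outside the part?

outside

At z = 3.6 mm: the sphere: section is a regular 12-gon, circumradius = √(r²−h²) = √(4²−0.4²) = 3.980; the r=2 cylinder at (1, 5.5) contributes a regular 12-gon of circumradius 2; the cone at (0.5, 2) contributes a regular 12-gon of circumradius 3.090 (interpolated between r1=3.5 and r2=1.5 at t=0.205); the 21×15 cube at (2, 15) contributes its full rectangle; After the difference (first − rest): starting from the r=4 sphere, the r=2 cylinder at (1, 5.5) partially overlaps it — only the 0.27 mm² overlap (of its 12.00 mm²) is removed, clipping the outline; the cone at (0.5, 2) partially overlaps it — only the 22.45 mm² overlap (of its 28.64 mm²) is removed, clipping the outline; the 21×15 cube at (2, 15) misses the remaining region (no effect) — 1 connected region; the cylinder at (-2.5, 15.5): section is a regular 12-gon, circumradius r=2.5; Merging all regions: the 2 present regions are separate (no shared area or edge), so areas and boundary lengths simply add and each stays a separate island — 2 connected regions. Overall, the cross-section has 2 separate islands. The nearest boundary edge runs (3.45, -1.99)→(1.99, -3.45); distance from the point to it = 4.99 mm. The point is not inside any of the regions above, so it lies outside the cross-section (4.99 mm from the nearest boundary).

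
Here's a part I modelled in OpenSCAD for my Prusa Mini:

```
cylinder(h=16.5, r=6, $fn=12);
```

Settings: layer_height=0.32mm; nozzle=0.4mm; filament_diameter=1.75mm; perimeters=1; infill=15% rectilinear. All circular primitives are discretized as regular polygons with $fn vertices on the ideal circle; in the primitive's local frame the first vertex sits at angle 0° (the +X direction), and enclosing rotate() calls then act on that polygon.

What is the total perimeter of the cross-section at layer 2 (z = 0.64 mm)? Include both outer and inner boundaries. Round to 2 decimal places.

37.27 mm

At z = 0.64 mm: the r=6 cylinder contributes a regular 12-gon of circumradius 6 (perimeter = 2·12·6.000·sin(180°/12) = 37.27 mm). Overall, the cross-section is a single solid region. Total boundary length (outer) = 37.27 mm.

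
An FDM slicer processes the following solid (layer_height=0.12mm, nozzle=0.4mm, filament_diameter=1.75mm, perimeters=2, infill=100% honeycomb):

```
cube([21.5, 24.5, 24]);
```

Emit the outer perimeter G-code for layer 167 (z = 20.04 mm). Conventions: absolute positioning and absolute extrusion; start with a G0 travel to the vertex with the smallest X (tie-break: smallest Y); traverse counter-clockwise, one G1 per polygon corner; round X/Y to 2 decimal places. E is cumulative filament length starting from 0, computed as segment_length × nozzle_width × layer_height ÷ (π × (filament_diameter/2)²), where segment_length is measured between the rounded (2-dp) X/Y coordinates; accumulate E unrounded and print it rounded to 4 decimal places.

At z = 20.04 mm: the cube (footprint 21.5×24.5) is included at this height. The outline is a single polygon with 4 vertices. Extrusion per mm of travel: 0.4 × 0.12 / (π × 0.875²) = 0.019956. Accumulating E over each segment gives final E = 1.8360.

G0 X0.00 Y0.00 Z20.04
G1 X21.50 Y0.00 E0.4291
G1 X21.50 Y24.50 E0.9180
G1 X0.00 Y24.50 E1.3470
G1 X0.00 Y0.00 E1.8360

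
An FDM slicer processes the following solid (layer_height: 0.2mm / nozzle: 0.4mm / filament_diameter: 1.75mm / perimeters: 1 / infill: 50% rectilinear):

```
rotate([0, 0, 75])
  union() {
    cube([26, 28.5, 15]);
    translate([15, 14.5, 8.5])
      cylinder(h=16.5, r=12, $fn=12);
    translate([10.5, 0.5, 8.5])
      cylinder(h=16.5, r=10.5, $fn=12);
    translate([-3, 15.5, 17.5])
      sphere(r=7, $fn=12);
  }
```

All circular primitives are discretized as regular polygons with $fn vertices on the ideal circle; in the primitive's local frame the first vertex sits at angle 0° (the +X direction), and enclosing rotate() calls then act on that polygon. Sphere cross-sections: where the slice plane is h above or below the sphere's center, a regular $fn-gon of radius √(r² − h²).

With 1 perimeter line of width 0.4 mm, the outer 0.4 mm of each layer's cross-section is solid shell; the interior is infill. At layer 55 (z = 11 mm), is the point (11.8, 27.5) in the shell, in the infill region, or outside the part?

At z = 11 mm: the cube is present — its section is the full 26×28.5 rectangle; the r=12 cylinder at (15, 14.5) contributes a regular 12-gon of circumradius 12; the r=10.5 cylinder at (10.5, 0.5) contributes a regular 12-gon of circumradius 10.5; the r=7 sphere at (-3, 15.5) slices to a regular 12-gon of circumradius 2.598 (√(r²−h²) with h=6.5 from center); Combining (union): the regions partially overlap (shared area 604.08 mm²), so overlapping operands fuse into one piece — 2 connected regions; (whole slice rotated 75° about Z — lengths, areas and connectivity unchanged). Overall, the cross-section has 2 separate islands. Undo the 75° rotation: the query point maps to (29.617, -4.280) in the un-rotated model frame. The nearest boundary edge runs (26.00, 10.77)→(26.00, 0.00); distance from the point to it = 5.60 mm. The point is not inside any of the regions above, so it lies outside the cross-section (5.60 mm from the nearest boundary).

outside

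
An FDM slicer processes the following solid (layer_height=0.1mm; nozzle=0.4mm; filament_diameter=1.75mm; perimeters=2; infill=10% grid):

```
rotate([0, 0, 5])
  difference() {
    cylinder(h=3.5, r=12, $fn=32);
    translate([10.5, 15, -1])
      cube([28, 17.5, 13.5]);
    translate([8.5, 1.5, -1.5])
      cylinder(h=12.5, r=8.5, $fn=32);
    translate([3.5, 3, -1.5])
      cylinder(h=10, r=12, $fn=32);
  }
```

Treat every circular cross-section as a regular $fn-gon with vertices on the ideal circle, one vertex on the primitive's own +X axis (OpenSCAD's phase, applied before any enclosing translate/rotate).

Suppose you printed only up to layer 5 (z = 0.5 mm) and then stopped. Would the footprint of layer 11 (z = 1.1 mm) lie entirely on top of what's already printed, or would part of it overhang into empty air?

Compare the two slices. At z = 0.5: the r=12 cylinder contributes a regular 32-gon of circumradius 12 (area = (32/2)·12.000²·sin(360°/32) = 449.49 mm²); the 28×17.5 cube at (10.5, 15) contributes its full rectangle (area 490.00 mm²); the cylinder at (8.5, 1.5): section is a regular 32-gon, circumradius r=8.5 (area = (32/2)·8.500²·sin(360°/32) = 225.52 mm²); the r=12 cylinder at (3.5, 3) contributes a regular 32-gon of circumradius 12 (area = (32/2)·12.000²·sin(360°/32) = 449.49 mm²); After the difference (first − rest): starting from the r=12 cylinder (449.49 mm²), the 28×17.5 cube at (10.5, 15) misses the remaining region (no effect); the r=8.5 cylinder at (8.5, 1.5) partially overlaps it — only the 150.66 mm² overlap (of its 225.52 mm²) is removed, clipping the outline; the r=12 cylinder at (3.5, 3) partially overlaps it — only the 189.24 mm² overlap (of its 449.49 mm²) is removed, clipping the outline — area = 109.59 mm²; (rotated 5° about Z; rotation is an isometry so areas/perimeters/island counts are preserved). At z = 1.1: the r=12 cylinder gives a regular 32-gon of circumradius 12 (constant along its height) (area = (32/2)·12.000²·sin(360°/32) = 449.49 mm²); the 28×17.5 cube at (10.5, 15) contributes its full rectangle (area 490.00 mm²); the r=8.5 cylinder at (8.5, 1.5) gives a regular 32-gon of circumradius 8.5 (constant along its height) (area = (32/2)·8.500²·sin(360°/32) = 225.52 mm²); the r=12 cylinder at (3.5, 3) contributes a regular 32-gon of circumradius 12 (area = (32/2)·12.000²·sin(360°/32) = 449.49 mm²); Subtracting the remaining from the first: starting from the r=12 cylinder (449.49 mm²), the 28×17.5 cube at (10.5, 15) misses the remaining region (no effect); the r=8.5 cylinder at (8.5, 1.5) partially overlaps it — only the 150.66 mm² overlap (of its 225.52 mm²) is removed, clipping the outline; the r=12 cylinder at (3.5, 3) partially overlaps it — only the 189.24 mm² overlap (of its 449.49 mm²) is removed, clipping the outline — area = 109.59 mm²; (whole slice rotated 5° about Z — lengths, areas and connectivity unchanged). Checking containment: the cross-section at z = 1.1 is a subset of the cross-section at z = 0.5.

entirely on top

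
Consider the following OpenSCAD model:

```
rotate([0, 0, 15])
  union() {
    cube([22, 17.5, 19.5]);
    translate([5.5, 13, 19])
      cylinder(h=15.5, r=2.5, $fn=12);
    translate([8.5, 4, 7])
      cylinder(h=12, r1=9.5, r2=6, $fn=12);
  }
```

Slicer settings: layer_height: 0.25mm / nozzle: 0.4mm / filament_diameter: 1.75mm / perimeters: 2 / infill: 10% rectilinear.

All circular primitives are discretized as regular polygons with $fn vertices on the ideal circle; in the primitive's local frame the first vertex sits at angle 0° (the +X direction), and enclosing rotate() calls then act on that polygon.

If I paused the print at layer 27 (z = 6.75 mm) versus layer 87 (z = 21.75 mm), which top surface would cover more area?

layer 27 (z = 6.75 mm)

Layer 27 (z = 6.75): the 22×17.5 cube contributes its full rectangle (area 385.00 mm²); the cylinder at (5.5, 13) is absent (z outside [19, 34.5]); the cone at (8.5, 4) does not reach this height (z outside [7, 19]); Merging all regions: only the 22×17.5 cube is present, so the union is just that shape — area = 385.00 mm²; (whole slice rotated 15° about Z — lengths, areas and connectivity unchanged). So its area = 385.00 mm². Layer 87 (z = 21.75): the cube is not intersected at this z (z outside [0, 19.5]); the r=2.5 cylinder at (5.5, 13) contributes a regular 12-gon of circumradius 2.5 (area = (12/2)·2.500²·sin(360°/12) = 18.75 mm²); the cone at (8.5, 4) does not reach this height (z outside [7, 19]); Taking the union: only the r=2.5 cylinder at (5.5, 13) is present, so the union is just that shape — area = 18.75 mm²; (whole slice rotated 15° about Z — lengths, areas and connectivity unchanged). So its area = 18.75 mm². Layer 27 is larger (385.00 vs 18.75 mm²).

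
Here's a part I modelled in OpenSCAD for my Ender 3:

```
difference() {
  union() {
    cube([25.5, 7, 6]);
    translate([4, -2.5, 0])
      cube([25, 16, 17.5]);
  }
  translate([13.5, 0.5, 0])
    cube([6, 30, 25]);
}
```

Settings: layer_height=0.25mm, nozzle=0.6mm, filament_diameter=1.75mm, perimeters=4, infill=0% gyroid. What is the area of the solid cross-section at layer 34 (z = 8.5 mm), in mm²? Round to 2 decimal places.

322.00 mm²

At z = 8.5 mm: the cube is not intersected at this z (z outside [0, 6]); the cube at (4, -2.5) is present — its section is the full 25×16 rectangle (area 400.00 mm²); Combining (union): only the 25×16 cube at (4, -2.5) is present, so the union is just that shape — area = 400.00 mm²; the cube at (13.5, 0.5) (footprint 6×30) is included at this height (area 180.00 mm²); Taking the first minus the rest: starting from that combined region (400.00 mm²), the 6×30 cube at (13.5, 0.5) partially overlaps it — only the 78.00 mm² overlap (of its 180.00 mm²) is removed, clipping the outline — area = 322.00 mm². Overall, the cross-section is a single solid region. Net area = 322.00 mm².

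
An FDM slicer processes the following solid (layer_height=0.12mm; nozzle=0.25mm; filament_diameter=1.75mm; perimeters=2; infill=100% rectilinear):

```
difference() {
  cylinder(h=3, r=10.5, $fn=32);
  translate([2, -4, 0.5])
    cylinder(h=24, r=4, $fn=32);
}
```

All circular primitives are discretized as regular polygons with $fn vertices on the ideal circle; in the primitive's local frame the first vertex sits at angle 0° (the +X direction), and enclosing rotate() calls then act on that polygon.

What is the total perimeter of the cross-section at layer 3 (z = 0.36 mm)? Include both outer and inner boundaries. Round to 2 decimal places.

65.87 mm

At z = 0.36 mm: the r=10.5 cylinder gives a regular 32-gon of circumradius 10.5 (constant along its height) (perimeter = 2·32·10.500·sin(180°/32) = 65.87 mm); the cylinder at (2, -4) is not intersected at this z (z outside [0.5, 24.5]); Taking the first minus the rest: none of the subtracted shapes is present at this height, so the r=10.5 cylinder is unchanged — boundary = 65.87 mm. Overall, the cross-section is a single solid region. Total boundary length (outer) = 65.87 mm.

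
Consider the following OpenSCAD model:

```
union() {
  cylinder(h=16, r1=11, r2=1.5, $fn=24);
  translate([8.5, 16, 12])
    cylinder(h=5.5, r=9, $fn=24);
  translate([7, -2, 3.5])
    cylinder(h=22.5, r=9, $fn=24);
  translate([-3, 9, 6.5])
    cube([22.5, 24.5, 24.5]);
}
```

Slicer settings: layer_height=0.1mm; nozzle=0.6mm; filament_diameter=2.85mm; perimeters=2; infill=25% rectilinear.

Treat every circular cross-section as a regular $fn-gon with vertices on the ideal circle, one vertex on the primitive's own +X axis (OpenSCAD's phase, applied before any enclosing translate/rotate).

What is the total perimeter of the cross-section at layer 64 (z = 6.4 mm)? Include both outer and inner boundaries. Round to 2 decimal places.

66.29 mm

At z = 6.4 mm: the cone: at t=0.400 of its height the radius interpolates to r₁+(r₂−r₁)t = 7.200, giving a regular 24-gon of that circumradius (perimeter = 2·24·7.200·sin(180°/24) = 45.11 mm); the cylinder at (8.5, 16) is not intersected at this z (z outside [12, 17.5]); the r=9 cylinder at (7, -2) contributes a regular 24-gon of circumradius 9 (perimeter = 2·24·9.000·sin(180°/24) = 56.39 mm); the cube at (-3, 9) is not intersected at this z (z outside [6.5, 31]); Combining (union): the regions partially overlap (shared area 89.24 mm²), so the edge portions inside another operand are dropped and the merged outline is re-measured after clipping — boundary = 66.29 mm. Overall, the cross-section is a single solid region. Total boundary length (outer) = 66.29 mm.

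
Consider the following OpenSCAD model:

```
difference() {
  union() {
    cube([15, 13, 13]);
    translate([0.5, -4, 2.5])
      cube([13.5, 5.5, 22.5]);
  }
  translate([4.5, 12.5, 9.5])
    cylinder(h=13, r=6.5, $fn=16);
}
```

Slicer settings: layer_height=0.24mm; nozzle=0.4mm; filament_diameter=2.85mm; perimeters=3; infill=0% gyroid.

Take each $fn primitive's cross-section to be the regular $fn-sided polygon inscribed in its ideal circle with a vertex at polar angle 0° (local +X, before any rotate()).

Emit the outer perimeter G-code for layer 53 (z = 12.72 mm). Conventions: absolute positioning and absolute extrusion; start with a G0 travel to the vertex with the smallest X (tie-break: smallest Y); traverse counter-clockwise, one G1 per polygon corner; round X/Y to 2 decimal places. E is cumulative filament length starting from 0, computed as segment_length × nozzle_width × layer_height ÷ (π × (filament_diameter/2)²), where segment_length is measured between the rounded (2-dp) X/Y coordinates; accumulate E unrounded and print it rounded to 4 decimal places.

G0 X0.00 Y0.00 Z12.72
G1 X0.50 Y0.00 E0.0075
G1 X0.50 Y-4.00 E0.0677
G1 X14.00 Y-4.00 E0.2709
G1 X14.00 Y0.00 E0.3311
G1 X15.00 Y0.00 E0.3461
G1 X15.00 Y13.00 E0.5417
G1 X10.90 Y13.00 E0.6034
G1 X11.00 Y12.50 E0.6111
G1 X10.51 Y10.01 E0.6493
G1 X9.10 Y7.90 E0.6875
G1 X6.99 Y6.49 E0.7257
G1 X4.50 Y6.00 E0.7639
G1 X2.01 Y6.49 E0.8021
G1 X0.00 Y7.84 E0.8385
G1 X0.00 Y0.00 E0.9565

At z = 12.72 mm: the cube is present — its section is the full 15×13 rectangle; the cube at (0.5, -4) (footprint 13.5×5.5) is included at this height; Combining (union): the regions partially overlap (shared area 20.25 mm²), so overlapping operands fuse into one piece — 1 connected region; the r=6.5 cylinder at (4.5, 12.5) contributes a regular 16-gon of circumradius 6.5; After the difference (first − rest): starting from that combined region, the r=6.5 cylinder at (4.5, 12.5) partially overlaps it — only the 64.10 mm² overlap (of its 129.35 mm²) is removed, clipping the outline — 1 connected region. The outline is a single polygon with 15 vertices. Extrusion per mm of travel: 0.4 × 0.24 / (π × 1.425²) = 0.015048. Accumulating E over each segment gives final E = 0.9565.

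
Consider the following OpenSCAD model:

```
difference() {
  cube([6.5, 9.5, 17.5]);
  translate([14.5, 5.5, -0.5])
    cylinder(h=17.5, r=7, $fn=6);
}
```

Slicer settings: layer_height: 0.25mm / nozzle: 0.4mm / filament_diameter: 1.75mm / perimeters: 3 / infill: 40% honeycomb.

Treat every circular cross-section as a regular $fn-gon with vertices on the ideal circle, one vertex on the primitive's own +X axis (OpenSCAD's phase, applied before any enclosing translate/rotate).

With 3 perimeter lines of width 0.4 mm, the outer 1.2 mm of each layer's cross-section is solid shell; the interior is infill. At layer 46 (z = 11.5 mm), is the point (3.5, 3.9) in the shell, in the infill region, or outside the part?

At z = 11.5 mm: the cube is present — its section is the full 6.5×9.5 rectangle; the r=7 cylinder at (14.5, 5.5) gives a regular 6-gon of circumradius 7 (constant along its height); After the difference (first − rest): starting from the 6.5×9.5 cube, the r=7 cylinder at (14.5, 5.5) misses the remaining region (no effect) — 1 connected region. Overall, the cross-section is a single solid region. The nearest boundary edge runs (6.50, 9.50)→(6.50, 0.00); distance from the point to it = 3.00 mm. The point is inside the cross-section and 3.00 mm from the nearest boundary — more than the 1.2 mm shell width (3 × 0.4), so it's in the infill interior.

infill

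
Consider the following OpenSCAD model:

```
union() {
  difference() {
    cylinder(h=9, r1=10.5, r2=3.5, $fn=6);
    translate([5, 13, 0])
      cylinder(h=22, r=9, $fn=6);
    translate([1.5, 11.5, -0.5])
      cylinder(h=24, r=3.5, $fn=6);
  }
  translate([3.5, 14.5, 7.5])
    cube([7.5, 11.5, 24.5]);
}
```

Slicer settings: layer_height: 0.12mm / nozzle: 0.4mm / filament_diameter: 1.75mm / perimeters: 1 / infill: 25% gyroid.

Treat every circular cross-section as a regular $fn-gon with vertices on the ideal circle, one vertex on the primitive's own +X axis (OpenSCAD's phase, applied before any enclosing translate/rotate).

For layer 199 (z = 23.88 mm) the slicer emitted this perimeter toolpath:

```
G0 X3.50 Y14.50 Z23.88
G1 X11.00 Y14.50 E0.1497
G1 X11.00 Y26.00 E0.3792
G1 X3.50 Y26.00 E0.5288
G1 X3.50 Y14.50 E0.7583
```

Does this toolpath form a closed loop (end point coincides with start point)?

Start point (G0): (3.50, 14.50). End point (last G1): the path returns to the start — closed.

yes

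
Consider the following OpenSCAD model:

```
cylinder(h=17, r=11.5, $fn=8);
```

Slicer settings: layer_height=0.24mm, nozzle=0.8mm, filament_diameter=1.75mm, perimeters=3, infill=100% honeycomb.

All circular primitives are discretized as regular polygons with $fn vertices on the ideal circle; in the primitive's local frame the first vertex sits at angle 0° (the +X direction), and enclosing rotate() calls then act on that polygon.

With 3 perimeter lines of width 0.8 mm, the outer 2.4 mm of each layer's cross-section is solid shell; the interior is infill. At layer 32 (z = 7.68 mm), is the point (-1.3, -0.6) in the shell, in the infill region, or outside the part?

At z = 7.68 mm: the cylinder: section is a regular 8-gon, circumradius r=11.5. Overall, the cross-section is a single solid region. The nearest boundary edge runs (-11.50, 0.00)→(-8.13, -8.13); distance from the point to it = 9.19 mm. The point is inside the cross-section and 9.19 mm from the nearest boundary — more than the 2.4 mm shell width (3 × 0.8), so it's in the infill interior.

infill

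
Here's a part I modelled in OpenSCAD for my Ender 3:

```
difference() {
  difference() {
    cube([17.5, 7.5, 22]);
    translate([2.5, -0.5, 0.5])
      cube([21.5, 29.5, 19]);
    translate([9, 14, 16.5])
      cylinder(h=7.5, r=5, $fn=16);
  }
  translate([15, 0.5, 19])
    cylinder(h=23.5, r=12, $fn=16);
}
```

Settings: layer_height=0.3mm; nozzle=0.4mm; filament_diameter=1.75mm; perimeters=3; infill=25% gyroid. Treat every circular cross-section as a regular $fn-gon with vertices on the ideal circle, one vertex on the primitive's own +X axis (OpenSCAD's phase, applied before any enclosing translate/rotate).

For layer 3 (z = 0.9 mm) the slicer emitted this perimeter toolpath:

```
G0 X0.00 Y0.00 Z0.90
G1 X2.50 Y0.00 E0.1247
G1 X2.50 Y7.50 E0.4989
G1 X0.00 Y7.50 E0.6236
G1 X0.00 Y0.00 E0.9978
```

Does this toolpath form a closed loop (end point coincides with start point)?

yes

Start point (G0): (0.00, 0.00). End point (last G1): the path returns to the start — closed.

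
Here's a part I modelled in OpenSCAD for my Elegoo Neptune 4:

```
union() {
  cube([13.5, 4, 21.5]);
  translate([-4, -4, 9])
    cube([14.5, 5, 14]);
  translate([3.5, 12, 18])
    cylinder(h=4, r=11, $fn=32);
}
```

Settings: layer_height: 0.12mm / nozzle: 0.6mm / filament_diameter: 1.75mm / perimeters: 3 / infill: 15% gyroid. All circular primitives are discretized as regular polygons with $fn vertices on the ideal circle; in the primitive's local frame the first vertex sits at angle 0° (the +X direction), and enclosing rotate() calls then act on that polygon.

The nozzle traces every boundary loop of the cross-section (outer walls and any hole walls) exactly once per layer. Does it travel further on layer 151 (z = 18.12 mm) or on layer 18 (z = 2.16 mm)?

Layer 151 (z = 18.12): the 13.5×4 cube contributes its full rectangle (perimeter 35.00 mm); the 14.5×5 cube at (-4, -4) contributes its full rectangle (perimeter 39.00 mm); the r=11 cylinder at (3.5, 12) gives a regular 32-gon of circumradius 11 (constant along its height) (perimeter = 2·32·11.000·sin(180°/32) = 69.00 mm); Taking the union: the regions partially overlap (shared area 35.48 mm²), so the edge portions inside another operand are dropped and the merged outline is re-measured after clipping — boundary = 94.77 mm. So its perimeter = 94.77 mm. Layer 18 (z = 2.16): the cube is present — its section is the full 13.5×4 rectangle (perimeter 35.00 mm); the cube at (-4, -4) does not reach this height (z outside [9, 23]); the cylinder at (3.5, 12) does not reach this height (z outside [18, 22]); Combining (union): only the 13.5×4 cube is present, so the union is just that shape — boundary = 35.00 mm. So its perimeter = 35.00 mm. Layer 151 is larger (94.77 vs 35.00 mm).

layer 151 (z = 18.12 mm)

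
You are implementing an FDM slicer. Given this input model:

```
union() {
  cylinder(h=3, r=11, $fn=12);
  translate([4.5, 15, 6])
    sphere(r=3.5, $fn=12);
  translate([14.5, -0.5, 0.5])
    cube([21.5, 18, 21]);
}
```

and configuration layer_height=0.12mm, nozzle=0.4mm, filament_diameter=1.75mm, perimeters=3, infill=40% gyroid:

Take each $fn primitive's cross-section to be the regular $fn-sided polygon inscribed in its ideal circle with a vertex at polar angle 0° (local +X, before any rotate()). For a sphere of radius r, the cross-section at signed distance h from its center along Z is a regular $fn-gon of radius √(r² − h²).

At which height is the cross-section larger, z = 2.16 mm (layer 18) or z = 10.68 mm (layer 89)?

layer 18 (z = 2.16 mm)

Layer 18 (z = 2.16): the r=11 cylinder contributes a regular 12-gon of circumradius 11 (area = (12/2)·11.000²·sin(360°/12) = 363.00 mm²); the sphere at (4.5, 15) is not intersected at this z (|z−center|=3.840 > r=3.5); the 21.5×18 cube at (14.5, -0.5) contributes its full rectangle (area 387.00 mm²); Taking the union: the 2 present regions are separate (no shared area or edge), so areas and boundary lengths simply add and each stays a separate island — area = 750.00 mm². So its area = 750.00 mm². Layer 89 (z = 10.68): the cylinder is not intersected at this z (z outside [0, 3]); the sphere at (4.5, 15) is absent (|z−center|=4.680 > r=3.5); the cube at (14.5, -0.5) is present — its section is the full 21.5×18 rectangle (area 387.00 mm²); Combining (union): only the 21.5×18 cube at (14.5, -0.5) is present, so the union is just that shape — area = 387.00 mm². So its area = 387.00 mm². Layer 18 is larger (750.00 vs 387.00 mm²).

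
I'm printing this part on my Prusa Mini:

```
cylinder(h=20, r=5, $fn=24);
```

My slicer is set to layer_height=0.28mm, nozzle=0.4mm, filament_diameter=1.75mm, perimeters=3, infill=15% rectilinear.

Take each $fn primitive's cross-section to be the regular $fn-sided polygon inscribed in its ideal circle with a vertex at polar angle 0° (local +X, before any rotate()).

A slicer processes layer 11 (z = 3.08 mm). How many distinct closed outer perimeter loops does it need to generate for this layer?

At z = 3.08 mm: the r=5 cylinder contributes a regular 24-gon of circumradius 5. The result has 1 disconnected region.

1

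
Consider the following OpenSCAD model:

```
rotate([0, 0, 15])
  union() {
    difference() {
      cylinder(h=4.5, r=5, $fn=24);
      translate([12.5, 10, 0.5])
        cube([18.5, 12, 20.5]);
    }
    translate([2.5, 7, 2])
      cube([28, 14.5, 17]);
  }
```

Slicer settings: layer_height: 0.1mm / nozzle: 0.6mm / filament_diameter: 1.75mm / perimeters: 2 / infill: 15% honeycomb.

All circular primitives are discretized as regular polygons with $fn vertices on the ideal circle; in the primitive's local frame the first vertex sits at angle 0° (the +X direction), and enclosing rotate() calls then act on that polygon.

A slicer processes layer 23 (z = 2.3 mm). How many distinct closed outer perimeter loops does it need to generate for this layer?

2

At z = 2.3 mm: the r=5 cylinder contributes a regular 24-gon of circumradius 5; the 18.5×12 cube at (12.5, 10) contributes its full rectangle; Taking the first minus the rest: starting from the r=5 cylinder, the 18.5×12 cube at (12.5, 10) misses the remaining region (no effect) — 1 connected region; the 28×14.5 cube at (2.5, 7) contributes its full rectangle; Merging all regions: the 2 present regions are separate (no shared area or edge), so areas and boundary lengths simply add and each stays a separate island — 2 connected regions; (rotated 15° about Z; rotation is an isometry so areas/perimeters/island counts are preserved). The result has 2 disconnected regions.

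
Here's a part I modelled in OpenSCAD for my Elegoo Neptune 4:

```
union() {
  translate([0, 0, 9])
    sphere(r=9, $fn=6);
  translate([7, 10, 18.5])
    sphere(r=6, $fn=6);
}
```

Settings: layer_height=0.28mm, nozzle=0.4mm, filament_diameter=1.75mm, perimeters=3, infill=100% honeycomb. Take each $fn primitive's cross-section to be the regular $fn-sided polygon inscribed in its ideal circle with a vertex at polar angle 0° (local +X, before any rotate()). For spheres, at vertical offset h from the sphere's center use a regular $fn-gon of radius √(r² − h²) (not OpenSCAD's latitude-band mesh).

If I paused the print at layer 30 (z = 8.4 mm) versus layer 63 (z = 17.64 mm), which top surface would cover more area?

Layer 30 (z = 8.4): the sphere: section is a regular 6-gon, circumradius = √(r²−h²) = √(9²−0.6²) = 8.980 (area = (6/2)·8.980²·sin(360°/6) = 209.51 mm²); the sphere at (7, 10) is absent (|z−center|=10.100 > r=6); Combining (union): only the r=9 sphere is present, so the union is just that shape — area = 209.51 mm². So its area = 209.51 mm². Layer 63 (z = 17.64): the r=9 sphere slices to a regular 6-gon of circumradius 2.520 (√(r²−h²) with h=8.64 from center) (area = (6/2)·2.520²·sin(360°/6) = 16.50 mm²); the sphere at (7, 10): section is a regular 6-gon, circumradius = √(r²−h²) = √(6²−0.86²) = 5.938 (area = (6/2)·5.938²·sin(360°/6) = 91.61 mm²); Combining (union): the 2 present regions are separate (no shared area or edge), so areas and boundary lengths simply add and each stays a separate island — area = 108.11 mm². So its area = 108.11 mm². Layer 30 is larger (209.51 vs 108.11 mm²).

layer 30 (z = 8.4 mm)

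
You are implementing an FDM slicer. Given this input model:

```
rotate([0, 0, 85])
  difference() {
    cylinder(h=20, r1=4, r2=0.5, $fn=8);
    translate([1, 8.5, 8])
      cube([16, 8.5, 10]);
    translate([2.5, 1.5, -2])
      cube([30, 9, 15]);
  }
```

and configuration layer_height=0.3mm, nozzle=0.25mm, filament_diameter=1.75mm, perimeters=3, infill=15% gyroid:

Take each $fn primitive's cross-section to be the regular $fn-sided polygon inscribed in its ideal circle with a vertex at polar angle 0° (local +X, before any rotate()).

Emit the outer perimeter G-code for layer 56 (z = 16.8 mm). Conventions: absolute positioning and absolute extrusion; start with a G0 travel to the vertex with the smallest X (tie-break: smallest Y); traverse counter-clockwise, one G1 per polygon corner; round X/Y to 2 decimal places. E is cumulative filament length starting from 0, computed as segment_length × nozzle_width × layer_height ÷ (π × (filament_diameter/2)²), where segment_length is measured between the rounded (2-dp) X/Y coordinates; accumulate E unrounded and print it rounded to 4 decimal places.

G0 X-1.06 Y0.09 Z16.80
G1 X-0.81 Y-0.68 E0.0252
G1 X-0.09 Y-1.06 E0.0506
G1 X0.68 Y-0.81 E0.0759
G1 X1.06 Y-0.09 E0.1013
G1 X0.81 Y0.68 E0.1265
G1 X0.09 Y1.06 E0.1519
G1 X-0.68 Y0.81 E0.1771
G1 X-1.06 Y0.09 E0.2025

At z = 16.8 mm: the cone (r1=4→r2=0.5) has section circumradius 1.060 here — a regular 8-gon; the 16×8.5 cube at (1, 8.5) contributes its full rectangle; the cube at (2.5, 1.5) is not intersected at this z (z outside [-2, 13]); Subtracting the remaining from the first: starting from the cone, the 16×8.5 cube at (1, 8.5) misses the remaining region (no effect) — 1 connected region; (whole slice rotated 85° about Z — lengths, areas and connectivity unchanged). The outline is a single polygon with 8 vertices. Extrusion per mm of travel: 0.25 × 0.3 / (π × 0.875²) = 0.031181. Accumulating E over each segment gives final E = 0.2025.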